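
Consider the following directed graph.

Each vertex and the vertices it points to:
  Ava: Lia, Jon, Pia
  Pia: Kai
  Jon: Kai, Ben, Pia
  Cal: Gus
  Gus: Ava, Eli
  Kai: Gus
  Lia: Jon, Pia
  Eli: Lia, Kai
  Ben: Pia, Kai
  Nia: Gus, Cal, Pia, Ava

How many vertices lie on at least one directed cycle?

8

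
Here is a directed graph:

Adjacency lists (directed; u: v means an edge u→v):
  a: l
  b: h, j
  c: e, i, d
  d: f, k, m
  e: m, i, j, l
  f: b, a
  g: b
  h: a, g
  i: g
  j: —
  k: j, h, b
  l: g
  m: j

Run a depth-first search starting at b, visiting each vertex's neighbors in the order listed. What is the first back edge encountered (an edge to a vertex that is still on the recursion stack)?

DFS from b (visiting each vertex's neighbors in the order listed); mark gray on enter, black on exit:
b gray
  h gray
    a gray
      l gray
        g gray
          g→b: b is gray → back edge
First back edge: g → b.

g→b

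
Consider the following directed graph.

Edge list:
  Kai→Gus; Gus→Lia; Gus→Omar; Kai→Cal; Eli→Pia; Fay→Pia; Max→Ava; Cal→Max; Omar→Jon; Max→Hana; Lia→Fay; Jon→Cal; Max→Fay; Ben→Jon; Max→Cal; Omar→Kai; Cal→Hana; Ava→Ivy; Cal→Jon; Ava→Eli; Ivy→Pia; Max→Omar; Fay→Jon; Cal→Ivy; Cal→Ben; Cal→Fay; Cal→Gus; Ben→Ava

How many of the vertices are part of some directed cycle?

9

A vertex is on a directed cycle iff it belongs to a strongly connected component of size ≥ 2 (or has a self-loop).
The vertices on cycles are {Ben, Cal, Fay, Gus, Jon, Kai, Lia, Max, Omar} — 9 in total.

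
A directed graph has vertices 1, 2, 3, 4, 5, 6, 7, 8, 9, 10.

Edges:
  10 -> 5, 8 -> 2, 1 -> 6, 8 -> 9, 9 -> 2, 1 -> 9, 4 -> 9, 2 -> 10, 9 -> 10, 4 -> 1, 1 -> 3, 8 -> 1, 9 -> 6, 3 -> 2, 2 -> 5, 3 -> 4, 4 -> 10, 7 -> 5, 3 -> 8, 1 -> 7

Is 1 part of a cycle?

Yes

1 is on a cycle iff 1 can reach itself via ≥1 edge.
1 → 3 → 8 → 1 — yes.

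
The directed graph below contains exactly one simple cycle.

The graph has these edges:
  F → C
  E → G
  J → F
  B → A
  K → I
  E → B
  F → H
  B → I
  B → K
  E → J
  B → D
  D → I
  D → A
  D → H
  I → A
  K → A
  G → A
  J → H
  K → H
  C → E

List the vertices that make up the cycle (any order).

DFS with gray/black marking from E:
E gray
  J gray
    H gray
    H black
    F gray
      F→H: H black — skip
      C gray
        C→E: E is gray → back edge
Back edge closes the cycle E → J → F → C → E; its vertices are {C, E, F, J}.

C, E, F, J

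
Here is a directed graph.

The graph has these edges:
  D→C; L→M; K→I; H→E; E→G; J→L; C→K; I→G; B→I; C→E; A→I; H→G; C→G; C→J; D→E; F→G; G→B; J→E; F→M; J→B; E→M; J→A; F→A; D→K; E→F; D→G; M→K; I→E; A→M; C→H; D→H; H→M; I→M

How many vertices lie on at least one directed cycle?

8

A vertex is on a directed cycle iff it belongs to a strongly connected component of size ≥ 2 (or has a self-loop).
The vertices on cycles are {A, B, E, F, G, I, K, M} — 8 in total.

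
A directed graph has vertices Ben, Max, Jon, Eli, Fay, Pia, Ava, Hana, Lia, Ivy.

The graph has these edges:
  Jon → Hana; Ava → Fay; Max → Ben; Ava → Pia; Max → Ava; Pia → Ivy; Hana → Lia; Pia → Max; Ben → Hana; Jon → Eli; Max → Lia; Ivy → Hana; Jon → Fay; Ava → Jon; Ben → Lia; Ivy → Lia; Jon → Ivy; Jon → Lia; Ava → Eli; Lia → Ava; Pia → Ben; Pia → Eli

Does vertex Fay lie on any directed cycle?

No

Fay lies on a cycle iff there is a path from Fay back to itself.
Exploring from Fay, it never reaches itself; equivalently, its strongly connected component is a singleton.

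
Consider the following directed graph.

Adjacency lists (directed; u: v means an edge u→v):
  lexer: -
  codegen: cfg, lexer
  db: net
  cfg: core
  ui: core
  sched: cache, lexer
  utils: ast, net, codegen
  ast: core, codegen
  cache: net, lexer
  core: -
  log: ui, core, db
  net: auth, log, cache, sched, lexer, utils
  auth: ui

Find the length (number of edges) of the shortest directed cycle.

2

For each vertex v, BFS finds the shortest path from v back to v.
The shortest such closed walk is utils → net → utils, length 2.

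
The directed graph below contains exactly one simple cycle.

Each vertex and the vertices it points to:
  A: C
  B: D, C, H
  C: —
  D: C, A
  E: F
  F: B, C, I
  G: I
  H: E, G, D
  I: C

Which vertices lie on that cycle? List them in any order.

DFS with gray/black marking from B:
B gray
  D gray
    C gray
    C black
    A gray
      A→C: C black — skip
    A black
  D black
  B→C: C black — skip
  H gray
    E gray
      F gray
        F→B: B is gray → back edge
Back edge closes the cycle B → H → E → F → B; its vertices are {B, E, F, H}.

B, E, F, H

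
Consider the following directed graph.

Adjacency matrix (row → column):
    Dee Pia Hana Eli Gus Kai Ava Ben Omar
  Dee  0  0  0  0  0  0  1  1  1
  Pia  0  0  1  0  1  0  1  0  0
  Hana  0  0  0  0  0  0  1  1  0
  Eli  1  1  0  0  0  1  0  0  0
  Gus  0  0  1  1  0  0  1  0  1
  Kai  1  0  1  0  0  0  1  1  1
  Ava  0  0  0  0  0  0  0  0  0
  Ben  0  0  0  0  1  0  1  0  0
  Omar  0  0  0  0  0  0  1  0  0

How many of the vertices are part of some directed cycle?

7

A vertex is on a directed cycle iff it belongs to a strongly connected component of size ≥ 2 (or has a self-loop).
The vertices on cycles are {Ben, Dee, Eli, Gus, Kai, Pia, Hana} — 7 in total.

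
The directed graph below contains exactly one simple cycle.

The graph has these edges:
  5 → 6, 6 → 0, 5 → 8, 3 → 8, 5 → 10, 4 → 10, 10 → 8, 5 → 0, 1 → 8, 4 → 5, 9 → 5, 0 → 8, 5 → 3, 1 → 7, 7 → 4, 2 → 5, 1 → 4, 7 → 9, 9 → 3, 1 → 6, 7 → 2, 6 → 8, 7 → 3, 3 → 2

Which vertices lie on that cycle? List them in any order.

2, 3, 5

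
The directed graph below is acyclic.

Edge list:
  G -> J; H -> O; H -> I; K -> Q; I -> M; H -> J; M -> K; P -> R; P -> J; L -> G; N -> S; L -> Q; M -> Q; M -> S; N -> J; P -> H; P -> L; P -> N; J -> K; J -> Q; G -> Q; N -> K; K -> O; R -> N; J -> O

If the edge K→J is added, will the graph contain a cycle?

Yes

Adding K→J creates a cycle iff J can already reach K.
Path from J: J → K.
So J → … → K → J is a cycle.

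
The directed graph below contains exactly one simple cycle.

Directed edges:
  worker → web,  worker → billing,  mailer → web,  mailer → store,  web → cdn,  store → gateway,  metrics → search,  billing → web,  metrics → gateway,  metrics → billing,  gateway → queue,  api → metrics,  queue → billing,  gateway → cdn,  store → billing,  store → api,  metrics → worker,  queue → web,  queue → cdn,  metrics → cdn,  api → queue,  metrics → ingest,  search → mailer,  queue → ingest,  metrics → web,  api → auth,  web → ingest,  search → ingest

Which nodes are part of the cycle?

DFS with gray/black marking from api:
api gray
  auth gray
  auth black
  queue gray
    cdn gray
    cdn black
    billing gray
      web gray
        web→cdn: cdn black — skip
        ingest gray
        ingest black
      web black
    billing black
    queue→web: web black — skip
    queue→ingest: ingest black — skip
  queue black
  metrics gray
    worker gray
      worker→web: web black — skip
      worker→billing: billing black — skip
    worker black
    metrics→cdn: cdn black — skip
    metrics→ingest: ingest black — skip
    metrics→web: web black — skip
    metrics→billing: billing black — skip
    search gray
      mailer gray
        mailer→web: web black — skip
        store gray
          store→billing: billing black — skip
          gateway gray
            gateway→cdn: cdn black — skip
            gateway→queue: queue black — skip
          gateway black
          store→api: api is gray → back edge
Back edge closes the cycle api → metrics → search → mailer → store → api; its vertices are {api, store, mailer, search, metrics}.

api, store, mailer, search, metrics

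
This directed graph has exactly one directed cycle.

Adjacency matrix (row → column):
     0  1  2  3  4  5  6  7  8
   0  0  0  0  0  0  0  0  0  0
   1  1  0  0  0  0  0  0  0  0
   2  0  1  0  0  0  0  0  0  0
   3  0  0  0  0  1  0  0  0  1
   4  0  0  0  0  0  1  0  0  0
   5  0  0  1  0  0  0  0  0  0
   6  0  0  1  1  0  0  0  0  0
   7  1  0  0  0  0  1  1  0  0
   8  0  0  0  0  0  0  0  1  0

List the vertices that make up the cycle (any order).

3, 6, 7, 8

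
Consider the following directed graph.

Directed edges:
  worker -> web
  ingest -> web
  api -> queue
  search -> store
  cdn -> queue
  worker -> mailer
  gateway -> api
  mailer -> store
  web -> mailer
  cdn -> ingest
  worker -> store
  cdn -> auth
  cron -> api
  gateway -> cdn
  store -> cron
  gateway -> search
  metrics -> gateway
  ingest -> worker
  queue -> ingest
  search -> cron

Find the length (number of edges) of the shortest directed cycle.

For each vertex v, BFS finds the shortest path from v back to v.
The shortest such closed walk is api → queue → ingest → worker → store → cron → api, length 6.

6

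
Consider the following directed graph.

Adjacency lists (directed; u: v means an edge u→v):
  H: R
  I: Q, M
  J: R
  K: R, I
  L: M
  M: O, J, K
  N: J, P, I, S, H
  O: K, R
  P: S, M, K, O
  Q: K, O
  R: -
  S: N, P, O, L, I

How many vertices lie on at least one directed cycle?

8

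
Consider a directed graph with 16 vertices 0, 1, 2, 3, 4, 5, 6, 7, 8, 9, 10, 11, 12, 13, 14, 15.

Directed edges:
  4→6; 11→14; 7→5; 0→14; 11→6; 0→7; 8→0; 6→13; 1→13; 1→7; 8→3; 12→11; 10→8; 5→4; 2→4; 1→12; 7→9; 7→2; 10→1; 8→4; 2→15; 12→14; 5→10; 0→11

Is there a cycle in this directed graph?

Yes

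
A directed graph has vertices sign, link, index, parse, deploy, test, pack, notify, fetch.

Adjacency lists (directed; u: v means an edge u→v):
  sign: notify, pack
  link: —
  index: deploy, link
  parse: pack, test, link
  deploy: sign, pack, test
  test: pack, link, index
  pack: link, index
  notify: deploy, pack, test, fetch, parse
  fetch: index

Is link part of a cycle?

No

link lies on a cycle iff there is a path from link back to itself.
Exploring from link, it never reaches itself; equivalently, its strongly connected component is a singleton.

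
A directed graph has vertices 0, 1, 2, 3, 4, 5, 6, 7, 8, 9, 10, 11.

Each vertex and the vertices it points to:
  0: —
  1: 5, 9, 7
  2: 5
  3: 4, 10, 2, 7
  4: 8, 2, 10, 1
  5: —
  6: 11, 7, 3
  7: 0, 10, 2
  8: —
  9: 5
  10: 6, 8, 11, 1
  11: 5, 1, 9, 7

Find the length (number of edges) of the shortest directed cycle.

For each vertex v, BFS finds the shortest path from v back to v.
The shortest such closed walk is 3 → 10 → 6 → 3, length 3.

3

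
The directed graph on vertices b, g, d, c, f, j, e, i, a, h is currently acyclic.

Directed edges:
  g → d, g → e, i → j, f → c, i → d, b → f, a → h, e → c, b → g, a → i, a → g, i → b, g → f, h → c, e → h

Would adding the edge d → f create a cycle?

No

Adding d→f creates a cycle iff f can already reach d.
Explore from f: no path reaches d. The graph stays acyclic.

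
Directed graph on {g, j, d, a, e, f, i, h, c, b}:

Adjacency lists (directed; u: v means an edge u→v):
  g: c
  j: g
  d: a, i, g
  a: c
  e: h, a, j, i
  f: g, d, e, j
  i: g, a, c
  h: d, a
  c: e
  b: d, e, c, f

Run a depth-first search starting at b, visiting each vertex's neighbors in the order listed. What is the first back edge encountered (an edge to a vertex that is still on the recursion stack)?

DFS from b (visiting each vertex's neighbors in the order listed); mark gray on enter, black on exit:
b gray
  d gray
    a gray
      c gray
        e gray
          h gray
            h→d: d is gray → back edge
First back edge: h → d.

h→d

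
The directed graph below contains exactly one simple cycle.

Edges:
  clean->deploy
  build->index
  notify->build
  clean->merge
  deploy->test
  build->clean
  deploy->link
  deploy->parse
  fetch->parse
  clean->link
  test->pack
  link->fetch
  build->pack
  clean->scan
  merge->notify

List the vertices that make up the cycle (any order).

build, clean, merge, notify

DFS with gray/black marking from notify:
notify gray
  build gray
    index gray
    index black
    pack gray
    pack black
    clean gray
      deploy gray
        parse gray
        parse black
        link gray
          fetch gray
            fetch→parse: parse black — skip
          fetch black
        link black
        test gray
          test→pack: pack black — skip
        test black
      deploy black
      scan gray
      scan black
      clean→link: link black — skip
      merge gray
        merge→notify: notify is gray → back edge
Back edge closes the cycle notify → build → clean → merge → notify; its vertices are {build, clean, merge, notify}.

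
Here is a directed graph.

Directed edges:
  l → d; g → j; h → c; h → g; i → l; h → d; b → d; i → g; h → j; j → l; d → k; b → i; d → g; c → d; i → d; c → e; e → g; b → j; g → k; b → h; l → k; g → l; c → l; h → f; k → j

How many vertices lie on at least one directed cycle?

A vertex is on a directed cycle iff it belongs to a strongly connected component of size ≥ 2 (or has a self-loop).
The vertices on cycles are {d, g, j, k, l} — 5 in total.

5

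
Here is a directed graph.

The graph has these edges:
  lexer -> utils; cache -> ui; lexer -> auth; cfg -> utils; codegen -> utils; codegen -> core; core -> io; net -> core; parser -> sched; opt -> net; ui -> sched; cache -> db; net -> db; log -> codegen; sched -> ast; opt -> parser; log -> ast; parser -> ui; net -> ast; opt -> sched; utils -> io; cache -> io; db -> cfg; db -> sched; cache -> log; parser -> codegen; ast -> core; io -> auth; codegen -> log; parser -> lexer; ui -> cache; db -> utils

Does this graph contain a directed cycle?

DFS with white/gray/black marking, starting from parser:
parser gray
  codegen gray
    log gray
      log→codegen: codegen is gray → back edge
Back edge found, so a cycle exists: codegen → log → codegen.

Yes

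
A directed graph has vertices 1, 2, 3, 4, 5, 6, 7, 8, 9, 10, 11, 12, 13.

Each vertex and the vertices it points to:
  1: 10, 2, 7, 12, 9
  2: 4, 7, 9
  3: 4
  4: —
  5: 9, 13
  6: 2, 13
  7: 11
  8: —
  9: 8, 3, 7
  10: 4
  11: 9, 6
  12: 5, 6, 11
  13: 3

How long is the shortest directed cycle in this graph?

3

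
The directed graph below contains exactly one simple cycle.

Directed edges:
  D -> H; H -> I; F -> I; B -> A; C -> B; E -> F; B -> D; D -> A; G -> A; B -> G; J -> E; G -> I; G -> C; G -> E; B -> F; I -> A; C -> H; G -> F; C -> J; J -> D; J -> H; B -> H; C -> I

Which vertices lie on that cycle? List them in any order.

DFS with gray/black marking from C:
C gray
  I gray
    A gray
    A black
  I black
  B gray
    F gray
      F→I: I black — skip
    F black
    G gray
      E gray
        E→F: F black — skip
      E black
      G→F: F black — skip
      G→A: A black — skip
      G→I: I black — skip
      G→C: C is gray → back edge
Back edge closes the cycle C → B → G → C; its vertices are {B, C, G}.

B, C, G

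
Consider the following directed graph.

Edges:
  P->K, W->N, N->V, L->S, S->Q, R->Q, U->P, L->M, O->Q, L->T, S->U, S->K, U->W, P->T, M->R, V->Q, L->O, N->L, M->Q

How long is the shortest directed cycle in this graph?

5

For each vertex v, BFS finds the shortest path from v back to v.
The shortest such closed walk is N → L → S → U → W → N, length 5.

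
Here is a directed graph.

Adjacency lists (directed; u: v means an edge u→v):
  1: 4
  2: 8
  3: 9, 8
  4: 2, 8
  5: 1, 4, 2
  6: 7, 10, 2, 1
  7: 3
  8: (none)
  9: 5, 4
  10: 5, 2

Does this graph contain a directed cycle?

No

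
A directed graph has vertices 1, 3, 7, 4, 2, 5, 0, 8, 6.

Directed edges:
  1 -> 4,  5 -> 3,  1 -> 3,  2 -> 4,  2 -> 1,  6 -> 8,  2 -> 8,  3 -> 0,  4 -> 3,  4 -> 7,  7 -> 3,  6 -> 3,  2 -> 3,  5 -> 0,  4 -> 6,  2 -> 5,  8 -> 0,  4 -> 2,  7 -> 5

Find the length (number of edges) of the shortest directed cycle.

For each vertex v, BFS finds the shortest path from v back to v.
The shortest such closed walk is 2 → 4 → 2, length 2.

2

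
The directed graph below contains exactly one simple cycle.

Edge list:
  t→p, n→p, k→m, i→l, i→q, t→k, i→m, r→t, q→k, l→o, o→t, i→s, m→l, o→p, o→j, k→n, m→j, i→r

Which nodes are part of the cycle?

k, l, m, o, t

DFS with gray/black marking from m:
m gray
  l gray
    o gray
      t gray
        k gray
          n gray
            p gray
            p black
          n black
          k→m: m is gray → back edge
Back edge closes the cycle m → l → o → t → k → m; its vertices are {k, l, m, o, t}.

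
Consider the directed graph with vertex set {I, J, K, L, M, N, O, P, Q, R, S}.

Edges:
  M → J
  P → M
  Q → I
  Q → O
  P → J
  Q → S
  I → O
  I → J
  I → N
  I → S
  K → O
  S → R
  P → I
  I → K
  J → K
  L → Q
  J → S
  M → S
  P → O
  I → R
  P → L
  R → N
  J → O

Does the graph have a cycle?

DFS with white/gray/black marking, starting from O:
O gray
O black
I gray
  J gray
    J→O: O black — skip
    S gray
      R gray
        N gray
        N black
      R black
    S black
    K gray
      K→O: O black — skip
    K black
  J black
  I→N: N black — skip
  I→S: S black — skip
  I→O: O black — skip
  I→K: K black — skip
  I→R: R black — skip
I black
L gray
  Q gray
    Q→O: O black — skip
    Q→I: I black — skip
    Q→S: S black — skip
  Q black
L black
M gray
  M→J: J black — skip
  M→S: S black — skip
M black
P gray
  P→M: M black — skip
  P→L: L black — skip
  P→I: I black — skip
  P→J: J black — skip
  P→O: O black — skip
P black
Every edge goes to a white or black vertex — no back edge, so the graph is acyclic.

No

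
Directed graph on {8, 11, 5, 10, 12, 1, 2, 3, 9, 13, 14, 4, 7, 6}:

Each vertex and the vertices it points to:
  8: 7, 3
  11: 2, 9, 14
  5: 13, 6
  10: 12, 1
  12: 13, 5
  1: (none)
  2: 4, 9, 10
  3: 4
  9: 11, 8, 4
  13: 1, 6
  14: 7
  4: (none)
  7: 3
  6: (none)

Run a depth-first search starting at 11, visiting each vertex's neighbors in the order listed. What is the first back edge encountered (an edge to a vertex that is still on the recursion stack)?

9→11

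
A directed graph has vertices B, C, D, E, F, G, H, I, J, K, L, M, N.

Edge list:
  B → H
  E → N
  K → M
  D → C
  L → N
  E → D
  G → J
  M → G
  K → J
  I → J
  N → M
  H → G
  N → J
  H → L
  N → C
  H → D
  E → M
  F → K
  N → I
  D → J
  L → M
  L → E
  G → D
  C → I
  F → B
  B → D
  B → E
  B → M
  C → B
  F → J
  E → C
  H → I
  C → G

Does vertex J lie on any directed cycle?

No

J lies on a cycle iff there is a path from J back to itself.
Exploring from J, it never reaches itself; equivalently, its strongly connected component is a singleton.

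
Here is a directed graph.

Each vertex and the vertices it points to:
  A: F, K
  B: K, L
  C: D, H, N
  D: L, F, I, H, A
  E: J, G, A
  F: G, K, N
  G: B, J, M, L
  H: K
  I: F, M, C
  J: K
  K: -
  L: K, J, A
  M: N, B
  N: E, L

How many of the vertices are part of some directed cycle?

A vertex is on a directed cycle iff it belongs to a strongly connected component of size ≥ 2 (or has a self-loop).
The vertices on cycles are {A, B, C, D, E, F, G, I, L, M, N} — 11 in total.

11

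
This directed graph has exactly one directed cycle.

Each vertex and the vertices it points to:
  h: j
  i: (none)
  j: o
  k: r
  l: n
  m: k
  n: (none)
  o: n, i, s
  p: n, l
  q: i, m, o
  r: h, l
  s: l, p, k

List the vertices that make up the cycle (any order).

DFS with gray/black marking from o:
o gray
  n gray
  n black
  i gray
  i black
  s gray
    l gray
      l→n: n black — skip
    l black
    p gray
      p→n: n black — skip
      p→l: l black — skip
    p black
    k gray
      r gray
        h gray
          j gray
            j→o: o is gray → back edge
Back edge closes the cycle o → s → k → r → h → j → o; its vertices are {h, j, k, o, r, s}.

h, j, k, o, r, s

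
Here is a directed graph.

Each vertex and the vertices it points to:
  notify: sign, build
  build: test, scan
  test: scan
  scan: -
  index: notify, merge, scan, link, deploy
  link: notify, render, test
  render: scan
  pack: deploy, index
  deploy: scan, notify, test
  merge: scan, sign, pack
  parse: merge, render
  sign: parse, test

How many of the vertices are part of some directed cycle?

8

A vertex is on a directed cycle iff it belongs to a strongly connected component of size ≥ 2 (or has a self-loop).
The vertices on cycles are {link, pack, sign, index, merge, parse, deploy, notify} — 8 in total.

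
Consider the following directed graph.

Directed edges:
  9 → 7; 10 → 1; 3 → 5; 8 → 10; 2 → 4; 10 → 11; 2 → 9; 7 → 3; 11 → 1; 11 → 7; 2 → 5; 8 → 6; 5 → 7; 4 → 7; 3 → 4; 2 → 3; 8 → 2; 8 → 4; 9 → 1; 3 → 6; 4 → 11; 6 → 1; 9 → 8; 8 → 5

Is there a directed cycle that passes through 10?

No

10 lies on a cycle iff there is a path from 10 back to itself.
Exploring from 10, it never reaches itself; equivalently, its strongly connected component is a singleton.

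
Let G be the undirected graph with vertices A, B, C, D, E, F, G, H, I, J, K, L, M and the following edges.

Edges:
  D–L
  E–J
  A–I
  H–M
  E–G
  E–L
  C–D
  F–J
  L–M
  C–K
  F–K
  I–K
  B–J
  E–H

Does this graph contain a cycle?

Yes

DFS, tracking each vertex's parent; an edge to a visited non-parent vertex closes a cycle.
Start from G:
visit G (parent –)
  visit E (parent G)
    E–G: parent, skip
    visit H (parent E)
      H–E: parent, skip
      visit M (parent H)
        visit L (parent M)
          L–M: parent, skip
          L–E: E visited and ≠ parent → cycle
Cycle: E – H – M – L – E.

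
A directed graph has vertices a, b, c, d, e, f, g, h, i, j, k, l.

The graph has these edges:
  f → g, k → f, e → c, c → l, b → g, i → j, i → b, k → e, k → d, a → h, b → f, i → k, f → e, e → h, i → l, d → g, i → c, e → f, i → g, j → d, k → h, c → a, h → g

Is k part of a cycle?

k lies on a cycle iff there is a path from k back to itself.
Exploring from k, it never reaches itself; equivalently, its strongly connected component is a singleton.

No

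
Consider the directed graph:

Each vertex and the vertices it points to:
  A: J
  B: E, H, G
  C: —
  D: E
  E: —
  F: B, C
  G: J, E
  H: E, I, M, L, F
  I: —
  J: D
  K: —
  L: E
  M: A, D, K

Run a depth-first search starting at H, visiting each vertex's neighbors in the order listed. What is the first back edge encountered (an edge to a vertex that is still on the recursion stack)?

B→H

DFS from H (visiting each vertex's neighbors in the order listed); mark gray on enter, black on exit:
H gray
  E gray
  E black
  I gray
  I black
  M gray
    A gray
      J gray
        D gray
          D→E: E black — skip
        D black
      J black
    A black
    M→D: D black — skip
    K gray
    K black
  M black
  L gray
    L→E: E black — skip
  L black
  F gray
    B gray
      B→E: E black — skip
      B→H: H is gray → back edge
First back edge: B → H.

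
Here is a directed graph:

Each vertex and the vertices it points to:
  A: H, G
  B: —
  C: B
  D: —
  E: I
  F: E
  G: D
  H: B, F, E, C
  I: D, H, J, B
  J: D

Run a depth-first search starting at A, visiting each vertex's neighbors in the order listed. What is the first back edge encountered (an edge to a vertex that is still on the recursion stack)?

DFS from A (visiting each vertex's neighbors in the order listed); mark gray on enter, black on exit:
A gray
  H gray
    B gray
    B black
    F gray
      E gray
        I gray
          D gray
          D black
          I→H: H is gray → back edge
First back edge: I → H.

I→H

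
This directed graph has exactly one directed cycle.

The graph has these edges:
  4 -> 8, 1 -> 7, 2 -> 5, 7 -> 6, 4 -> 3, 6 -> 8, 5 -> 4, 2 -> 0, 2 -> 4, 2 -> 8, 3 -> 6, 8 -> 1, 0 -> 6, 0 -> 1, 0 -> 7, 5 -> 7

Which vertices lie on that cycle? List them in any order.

1, 6, 7, 8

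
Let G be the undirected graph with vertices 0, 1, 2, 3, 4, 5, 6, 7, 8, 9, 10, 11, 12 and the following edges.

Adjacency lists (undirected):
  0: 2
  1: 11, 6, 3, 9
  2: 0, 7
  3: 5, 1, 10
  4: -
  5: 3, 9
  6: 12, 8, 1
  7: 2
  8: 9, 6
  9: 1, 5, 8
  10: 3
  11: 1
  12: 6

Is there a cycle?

Yes

DFS, tracking each vertex's parent; an edge to a visited non-parent vertex closes a cycle.
Start from 10:
visit 10 (parent –)
  visit 3 (parent 10)
    visit 5 (parent 3)
      5–3: parent, skip
      visit 9 (parent 5)
        visit 1 (parent 9)
          visit 11 (parent 1)
            11–1: parent, skip
          visit 6 (parent 1)
            visit 12 (parent 6)
              12–6: parent, skip
            visit 8 (parent 6)
              8–9: 9 visited and ≠ parent → cycle
Cycle: 9 – 1 – 6 – 8 – 9.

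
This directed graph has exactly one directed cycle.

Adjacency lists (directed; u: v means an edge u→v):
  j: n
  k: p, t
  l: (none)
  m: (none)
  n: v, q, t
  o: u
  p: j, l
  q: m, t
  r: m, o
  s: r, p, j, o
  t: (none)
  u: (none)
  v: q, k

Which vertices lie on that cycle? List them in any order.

DFS with gray/black marking from j:
j gray
  n gray
    v gray
      q gray
        m gray
        m black
        t gray
        t black
      q black
      k gray
        p gray
          p→j: j is gray → back edge
Back edge closes the cycle j → n → v → k → p → j; its vertices are {j, k, n, p, v}.

j, k, n, p, v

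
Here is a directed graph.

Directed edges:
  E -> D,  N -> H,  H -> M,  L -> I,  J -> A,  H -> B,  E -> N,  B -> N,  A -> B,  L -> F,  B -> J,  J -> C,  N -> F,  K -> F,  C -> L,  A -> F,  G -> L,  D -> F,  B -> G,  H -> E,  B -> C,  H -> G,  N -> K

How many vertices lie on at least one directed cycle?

6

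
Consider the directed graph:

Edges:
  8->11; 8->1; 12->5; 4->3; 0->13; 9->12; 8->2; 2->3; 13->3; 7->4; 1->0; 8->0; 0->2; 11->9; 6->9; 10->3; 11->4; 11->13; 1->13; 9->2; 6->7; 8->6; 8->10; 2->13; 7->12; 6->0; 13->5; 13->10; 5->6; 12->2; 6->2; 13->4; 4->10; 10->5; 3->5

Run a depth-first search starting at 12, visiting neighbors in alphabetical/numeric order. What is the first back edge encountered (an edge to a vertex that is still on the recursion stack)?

DFS from 12 (visiting neighbors in alphabetical/numeric order); mark gray on enter, black on exit:
12 gray
  2 gray
    3 gray
      5 gray
        6 gray
          0 gray
            0→2: 2 is gray → back edge
First back edge: 0 → 2.

0→2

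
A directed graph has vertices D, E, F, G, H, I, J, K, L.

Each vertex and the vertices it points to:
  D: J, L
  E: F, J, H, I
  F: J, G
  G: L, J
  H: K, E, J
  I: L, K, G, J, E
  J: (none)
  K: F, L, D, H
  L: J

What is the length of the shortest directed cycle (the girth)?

2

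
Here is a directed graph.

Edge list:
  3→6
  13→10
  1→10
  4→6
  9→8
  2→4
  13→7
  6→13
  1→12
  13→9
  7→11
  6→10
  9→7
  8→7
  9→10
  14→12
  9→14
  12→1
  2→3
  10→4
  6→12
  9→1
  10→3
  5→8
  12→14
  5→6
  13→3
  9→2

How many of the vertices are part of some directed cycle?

A vertex is on a directed cycle iff it belongs to a strongly connected component of size ≥ 2 (or has a self-loop).
The vertices on cycles are {1, 2, 3, 4, 6, 9, 10, 12, 13, 14} — 10 in total.

10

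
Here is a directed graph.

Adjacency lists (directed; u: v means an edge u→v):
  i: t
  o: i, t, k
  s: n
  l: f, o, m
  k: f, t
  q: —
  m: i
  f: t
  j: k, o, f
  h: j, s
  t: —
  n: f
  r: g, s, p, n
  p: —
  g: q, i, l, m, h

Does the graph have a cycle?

DFS with white/gray/black marking, starting from f:
f gray
  t gray
  t black
f black
i gray
  i→t: t black — skip
i black
o gray
  o→i: i black — skip
  o→t: t black — skip
  k gray
    k→f: f black — skip
    k→t: t black — skip
  k black
o black
s gray
  n gray
    n→f: f black — skip
  n black
s black
l gray
  l→f: f black — skip
  l→o: o black — skip
  m gray
    m→i: i black — skip
  m black
l black
q gray
q black
j gray
  j→k: k black — skip
  j→o: o black — skip
  j→f: f black — skip
j black
h gray
  h→j: j black — skip
  h→s: s black — skip
h black
r gray
  g gray
    g→q: q black — skip
    g→i: i black — skip
    g→l: l black — skip
    g→m: m black — skip
    g→h: h black — skip
  g black
  r→s: s black — skip
  p gray
  p black
  r→n: n black — skip
r black
Every edge goes to a white or black vertex — no back edge, so the graph is acyclic.

No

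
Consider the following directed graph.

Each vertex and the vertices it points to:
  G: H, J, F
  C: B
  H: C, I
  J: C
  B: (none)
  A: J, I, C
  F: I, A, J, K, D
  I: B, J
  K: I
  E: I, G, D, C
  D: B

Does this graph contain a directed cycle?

DFS with white/gray/black marking, starting from K:
K gray
  I gray
    B gray
    B black
    J gray
      C gray
        C→B: B black — skip
      C black
    J black
  I black
K black
G gray
  H gray
    H→C: C black — skip
    H→I: I black — skip
  H black
  G→J: J black — skip
  F gray
    F→I: I black — skip
    A gray
      A→J: J black — skip
      A→I: I black — skip
      A→C: C black — skip
    A black
    F→J: J black — skip
    F→K: K black — skip
    D gray
      D→B: B black — skip
    D black
  F black
G black
E gray
  E→I: I black — skip
  E→G: G black — skip
  E→D: D black — skip
  E→C: C black — skip
E black
Every edge goes to a white or black vertex — no back edge, so the graph is acyclic.

No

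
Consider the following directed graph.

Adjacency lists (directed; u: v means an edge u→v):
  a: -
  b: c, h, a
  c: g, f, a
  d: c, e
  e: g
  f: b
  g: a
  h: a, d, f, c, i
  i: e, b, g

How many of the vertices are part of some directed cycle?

A vertex is on a directed cycle iff it belongs to a strongly connected component of size ≥ 2 (or has a self-loop).
The vertices on cycles are {b, c, d, f, h, i} — 6 in total.

6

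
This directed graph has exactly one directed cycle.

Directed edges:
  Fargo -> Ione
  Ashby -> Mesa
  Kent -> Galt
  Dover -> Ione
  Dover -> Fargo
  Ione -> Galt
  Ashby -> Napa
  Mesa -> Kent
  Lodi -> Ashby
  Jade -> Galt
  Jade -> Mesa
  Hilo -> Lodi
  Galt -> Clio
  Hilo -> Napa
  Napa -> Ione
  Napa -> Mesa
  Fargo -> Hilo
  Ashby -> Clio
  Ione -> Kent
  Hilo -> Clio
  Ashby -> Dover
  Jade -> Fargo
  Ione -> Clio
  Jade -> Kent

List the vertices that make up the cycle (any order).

Hilo, Lodi, Ashby, Dover, Fargo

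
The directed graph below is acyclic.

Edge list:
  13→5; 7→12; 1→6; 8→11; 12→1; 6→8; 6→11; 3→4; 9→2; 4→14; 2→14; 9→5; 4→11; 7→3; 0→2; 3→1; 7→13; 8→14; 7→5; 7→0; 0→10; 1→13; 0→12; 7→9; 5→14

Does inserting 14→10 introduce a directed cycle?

No

Adding 14→10 creates a cycle iff 10 can already reach 14.
Explore from 10: no path reaches 14. The graph stays acyclic.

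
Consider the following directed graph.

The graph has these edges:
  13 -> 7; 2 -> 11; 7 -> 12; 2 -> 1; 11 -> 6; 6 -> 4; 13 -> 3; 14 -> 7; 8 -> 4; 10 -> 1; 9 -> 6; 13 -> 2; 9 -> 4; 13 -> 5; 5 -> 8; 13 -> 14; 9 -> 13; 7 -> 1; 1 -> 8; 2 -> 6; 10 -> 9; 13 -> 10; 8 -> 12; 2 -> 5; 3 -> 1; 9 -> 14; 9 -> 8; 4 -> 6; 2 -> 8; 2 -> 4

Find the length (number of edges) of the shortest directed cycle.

For each vertex v, BFS finds the shortest path from v back to v.
The shortest such closed walk is 4 → 6 → 4, length 2.

2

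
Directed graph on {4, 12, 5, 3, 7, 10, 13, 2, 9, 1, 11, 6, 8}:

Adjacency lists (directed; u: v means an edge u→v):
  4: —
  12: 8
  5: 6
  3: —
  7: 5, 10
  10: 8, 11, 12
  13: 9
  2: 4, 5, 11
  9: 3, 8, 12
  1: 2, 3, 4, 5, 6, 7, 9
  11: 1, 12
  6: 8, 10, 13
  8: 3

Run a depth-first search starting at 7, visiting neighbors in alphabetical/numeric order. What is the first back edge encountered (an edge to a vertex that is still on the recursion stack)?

DFS from 7 (visiting neighbors in alphabetical/numeric order); mark gray on enter, black on exit:
7 gray
  5 gray
    6 gray
      8 gray
        3 gray
        3 black
      8 black
      10 gray
        10→8: 8 black — skip
        11 gray
          1 gray
            2 gray
              4 gray
              4 black
              2→5: 5 is gray → back edge
First back edge: 2 → 5.

2->5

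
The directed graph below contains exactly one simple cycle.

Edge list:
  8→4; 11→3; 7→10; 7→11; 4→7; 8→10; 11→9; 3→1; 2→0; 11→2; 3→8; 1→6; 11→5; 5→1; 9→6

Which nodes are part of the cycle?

DFS with gray/black marking from 7:
7 gray
  11 gray
    5 gray
      1 gray
        6 gray
        6 black
      1 black
    5 black
    3 gray
      3→1: 1 black — skip
      8 gray
        4 gray
          4→7: 7 is gray → back edge
Back edge closes the cycle 7 → 11 → 3 → 8 → 4 → 7; its vertices are {3, 4, 7, 8, 11}.

3, 4, 7, 8, 11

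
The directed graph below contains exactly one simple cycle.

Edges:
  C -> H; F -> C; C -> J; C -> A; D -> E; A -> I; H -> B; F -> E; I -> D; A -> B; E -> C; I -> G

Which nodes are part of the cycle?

A, C, D, E, I

DFS with gray/black marking from C:
C gray
  A gray
    I gray
      D gray
        E gray
          E→C: C is gray → back edge
Back edge closes the cycle C → A → I → D → E → C; its vertices are {A, C, D, E, I}.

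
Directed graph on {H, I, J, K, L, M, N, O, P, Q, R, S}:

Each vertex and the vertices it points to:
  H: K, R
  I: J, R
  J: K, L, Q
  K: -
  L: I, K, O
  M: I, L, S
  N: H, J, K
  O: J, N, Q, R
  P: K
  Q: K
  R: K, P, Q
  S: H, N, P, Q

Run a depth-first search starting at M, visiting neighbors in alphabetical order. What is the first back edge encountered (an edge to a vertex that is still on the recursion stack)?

DFS from M (visiting neighbors in alphabetical order); mark gray on enter, black on exit:
M gray
  I gray
    J gray
      K gray
      K black
      L gray
        L→I: I is gray → back edge
First back edge: L → I.

L->I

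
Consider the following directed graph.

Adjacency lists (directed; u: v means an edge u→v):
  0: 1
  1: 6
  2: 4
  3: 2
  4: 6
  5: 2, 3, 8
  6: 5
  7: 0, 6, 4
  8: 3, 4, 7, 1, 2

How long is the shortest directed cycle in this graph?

For each vertex v, BFS finds the shortest path from v back to v.
The shortest such closed walk is 5 → 8 → 4 → 6 → 5, length 4.

4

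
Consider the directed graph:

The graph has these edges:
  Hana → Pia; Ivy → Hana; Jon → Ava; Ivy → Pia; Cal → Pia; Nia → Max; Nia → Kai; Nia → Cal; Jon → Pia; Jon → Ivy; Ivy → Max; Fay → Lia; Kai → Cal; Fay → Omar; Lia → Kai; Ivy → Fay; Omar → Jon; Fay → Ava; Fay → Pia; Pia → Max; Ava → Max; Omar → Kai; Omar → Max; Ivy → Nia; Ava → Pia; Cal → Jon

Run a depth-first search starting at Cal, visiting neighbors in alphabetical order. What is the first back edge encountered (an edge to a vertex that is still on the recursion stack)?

Kai->Cal

DFS from Cal (visiting neighbors in alphabetical order); mark gray on enter, black on exit:
Cal gray
  Jon gray
    Ava gray
      Max gray
      Max black
      Pia gray
        Pia→Max: Max black — skip
      Pia black
    Ava black
    Ivy gray
      Fay gray
        Fay→Ava: Ava black — skip
        Lia gray
          Kai gray
            Kai→Cal: Cal is gray → back edge
First back edge: Kai → Cal.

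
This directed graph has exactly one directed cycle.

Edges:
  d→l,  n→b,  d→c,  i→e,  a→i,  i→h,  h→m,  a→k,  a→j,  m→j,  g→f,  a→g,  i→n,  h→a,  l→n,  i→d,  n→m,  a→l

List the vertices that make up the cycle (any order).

DFS with gray/black marking from a:
a gray
  k gray
  k black
  g gray
    f gray
    f black
  g black
  j gray
  j black
  l gray
    n gray
      b gray
      b black
      m gray
        m→j: j black — skip
      m black
    n black
  l black
  i gray
    d gray
      c gray
      c black
      d→l: l black — skip
    d black
    h gray
      h→a: a is gray → back edge
Back edge closes the cycle a → i → h → a; its vertices are {a, h, i}.

a, h, i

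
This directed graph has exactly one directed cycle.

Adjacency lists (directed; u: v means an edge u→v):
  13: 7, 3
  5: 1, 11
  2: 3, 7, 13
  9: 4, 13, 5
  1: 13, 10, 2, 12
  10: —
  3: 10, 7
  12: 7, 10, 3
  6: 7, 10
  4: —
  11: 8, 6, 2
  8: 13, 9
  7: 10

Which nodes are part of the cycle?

DFS with gray/black marking from 5:
5 gray
  1 gray
    13 gray
      7 gray
        10 gray
        10 black
      7 black
      3 gray
        3→10: 10 black — skip
        3→7: 7 black — skip
      3 black
    13 black
    1→10: 10 black — skip
    2 gray
      2→3: 3 black — skip
      2→7: 7 black — skip
      2→13: 13 black — skip
    2 black
    12 gray
      12→7: 7 black — skip
      12→10: 10 black — skip
      12→3: 3 black — skip
    12 black
  1 black
  11 gray
    8 gray
      8→13: 13 black — skip
      9 gray
        4 gray
        4 black
        9→13: 13 black — skip
        9→5: 5 is gray → back edge
Back edge closes the cycle 5 → 11 → 8 → 9 → 5; its vertices are {5, 8, 9, 11}.

5, 8, 9, 11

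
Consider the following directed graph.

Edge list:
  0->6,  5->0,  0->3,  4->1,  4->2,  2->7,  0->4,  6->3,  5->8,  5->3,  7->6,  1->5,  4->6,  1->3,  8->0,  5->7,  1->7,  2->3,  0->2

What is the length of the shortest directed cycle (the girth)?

For each vertex v, BFS finds the shortest path from v back to v.
The shortest such closed walk is 5 → 0 → 4 → 1 → 5, length 4.

4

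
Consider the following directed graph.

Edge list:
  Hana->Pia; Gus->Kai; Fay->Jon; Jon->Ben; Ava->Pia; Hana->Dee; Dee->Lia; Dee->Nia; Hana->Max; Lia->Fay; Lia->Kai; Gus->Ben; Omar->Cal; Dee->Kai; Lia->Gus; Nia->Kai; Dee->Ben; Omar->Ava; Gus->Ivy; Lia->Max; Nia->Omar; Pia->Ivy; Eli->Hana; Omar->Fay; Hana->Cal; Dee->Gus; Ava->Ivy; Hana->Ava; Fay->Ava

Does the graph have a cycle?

No

DFS with white/gray/black marking, starting from Gus:
Gus gray
  Ben gray
  Ben black
  Ivy gray
  Ivy black
  Kai gray
  Kai black
Gus black
Ava gray
  Pia gray
    Pia→Ivy: Ivy black — skip
  Pia black
  Ava→Ivy: Ivy black — skip
Ava black
Fay gray
  Jon gray
    Jon→Ben: Ben black — skip
  Jon black
  Fay→Ava: Ava black — skip
Fay black
Hana gray
  Max gray
  Max black
  Hana→Pia: Pia black — skip
  Dee gray
    Nia gray
      Nia→Kai: Kai black — skip
      Omar gray
        Omar→Ava: Ava black — skip
        Cal gray
        Cal black
        Omar→Fay: Fay black — skip
      Omar black
    Nia black
    Lia gray
      Lia→Gus: Gus black — skip
      Lia→Kai: Kai black — skip
      Lia→Fay: Fay black — skip
      Lia→Max: Max black — skip
    Lia black
    Dee→Gus: Gus black — skip
    Dee→Kai: Kai black — skip
    Dee→Ben: Ben black — skip
  Dee black
  Hana→Cal: Cal black — skip
  Hana→Ava: Ava black — skip
Hana black
Eli gray
  Eli→Hana: Hana black — skip
Eli black
Every edge goes to a white or black vertex — no back edge, so the graph is acyclic.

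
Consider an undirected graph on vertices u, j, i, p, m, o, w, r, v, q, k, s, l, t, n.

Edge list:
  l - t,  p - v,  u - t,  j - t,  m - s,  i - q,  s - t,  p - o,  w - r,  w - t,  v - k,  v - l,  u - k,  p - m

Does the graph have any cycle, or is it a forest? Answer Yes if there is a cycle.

Yes

DFS, tracking each vertex's parent; an edge to a visited non-parent vertex closes a cycle.
Start from u:
visit u (parent –)
  visit k (parent u)
    visit v (parent k)
      v–k: parent, skip
      visit l (parent v)
        l–v: parent, skip
        visit t (parent l)
          visit s (parent t)
            s–t: parent, skip
            visit m (parent s)
              m–s: parent, skip
              visit p (parent m)
                p–v: v visited and ≠ parent → cycle
Cycle: v – l – t – s – m – p – v.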